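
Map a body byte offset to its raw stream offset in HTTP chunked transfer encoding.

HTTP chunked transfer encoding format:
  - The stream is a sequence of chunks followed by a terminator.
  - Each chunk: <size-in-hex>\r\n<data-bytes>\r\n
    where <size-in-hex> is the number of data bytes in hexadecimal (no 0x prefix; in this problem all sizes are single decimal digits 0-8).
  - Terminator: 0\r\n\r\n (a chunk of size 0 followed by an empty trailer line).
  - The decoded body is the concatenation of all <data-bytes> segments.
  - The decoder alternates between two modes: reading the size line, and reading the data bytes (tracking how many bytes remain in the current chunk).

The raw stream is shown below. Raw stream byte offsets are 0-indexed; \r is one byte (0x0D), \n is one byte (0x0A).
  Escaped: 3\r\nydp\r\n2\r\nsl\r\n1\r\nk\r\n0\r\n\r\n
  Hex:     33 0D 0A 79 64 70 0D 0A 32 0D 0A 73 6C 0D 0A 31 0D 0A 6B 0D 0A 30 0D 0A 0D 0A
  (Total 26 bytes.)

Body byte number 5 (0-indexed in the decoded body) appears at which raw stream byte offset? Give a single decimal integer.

Chunk 1: stream[0..1]='3' size=0x3=3, data at stream[3..6]='ydp' -> body[0..3], body so far='ydp'
Chunk 2: stream[8..9]='2' size=0x2=2, data at stream[11..13]='sl' -> body[3..5], body so far='ydpsl'
Chunk 3: stream[15..16]='1' size=0x1=1, data at stream[18..19]='k' -> body[5..6], body so far='ydpslk'
Chunk 4: stream[21..22]='0' size=0 (terminator). Final body='ydpslk' (6 bytes)
Body byte 5 at stream offset 18

Answer: 18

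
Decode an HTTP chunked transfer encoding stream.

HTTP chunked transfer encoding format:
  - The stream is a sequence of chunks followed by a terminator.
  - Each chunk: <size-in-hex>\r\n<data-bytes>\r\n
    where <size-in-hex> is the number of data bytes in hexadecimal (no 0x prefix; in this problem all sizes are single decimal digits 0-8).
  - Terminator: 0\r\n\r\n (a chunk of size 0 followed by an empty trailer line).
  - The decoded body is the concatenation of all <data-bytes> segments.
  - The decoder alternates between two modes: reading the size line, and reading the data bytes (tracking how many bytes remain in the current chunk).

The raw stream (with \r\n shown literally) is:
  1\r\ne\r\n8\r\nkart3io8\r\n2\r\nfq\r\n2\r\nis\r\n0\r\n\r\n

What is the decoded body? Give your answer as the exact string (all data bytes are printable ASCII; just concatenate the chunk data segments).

Chunk 1: stream[0..1]='1' size=0x1=1, data at stream[3..4]='e' -> body[0..1], body so far='e'
Chunk 2: stream[6..7]='8' size=0x8=8, data at stream[9..17]='kart3io8' -> body[1..9], body so far='ekart3io8'
Chunk 3: stream[19..20]='2' size=0x2=2, data at stream[22..24]='fq' -> body[9..11], body so far='ekart3io8fq'
Chunk 4: stream[26..27]='2' size=0x2=2, data at stream[29..31]='is' -> body[11..13], body so far='ekart3io8fqis'
Chunk 5: stream[33..34]='0' size=0 (terminator). Final body='ekart3io8fqis' (13 bytes)

Answer: ekart3io8fqis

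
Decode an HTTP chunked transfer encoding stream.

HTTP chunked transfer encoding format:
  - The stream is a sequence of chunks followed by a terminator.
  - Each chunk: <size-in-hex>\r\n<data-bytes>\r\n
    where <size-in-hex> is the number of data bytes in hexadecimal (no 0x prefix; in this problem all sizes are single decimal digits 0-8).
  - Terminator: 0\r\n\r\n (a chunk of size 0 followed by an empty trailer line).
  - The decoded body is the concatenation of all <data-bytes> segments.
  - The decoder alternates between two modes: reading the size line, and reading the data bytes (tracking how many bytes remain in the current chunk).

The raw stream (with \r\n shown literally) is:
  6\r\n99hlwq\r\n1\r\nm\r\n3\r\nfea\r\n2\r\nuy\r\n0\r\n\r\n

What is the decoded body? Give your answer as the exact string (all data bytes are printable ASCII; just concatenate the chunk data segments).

Answer: 99hlwqmfeauy

Derivation:
Chunk 1: stream[0..1]='6' size=0x6=6, data at stream[3..9]='99hlwq' -> body[0..6], body so far='99hlwq'
Chunk 2: stream[11..12]='1' size=0x1=1, data at stream[14..15]='m' -> body[6..7], body so far='99hlwqm'
Chunk 3: stream[17..18]='3' size=0x3=3, data at stream[20..23]='fea' -> body[7..10], body so far='99hlwqmfea'
Chunk 4: stream[25..26]='2' size=0x2=2, data at stream[28..30]='uy' -> body[10..12], body so far='99hlwqmfeauy'
Chunk 5: stream[32..33]='0' size=0 (terminator). Final body='99hlwqmfeauy' (12 bytes)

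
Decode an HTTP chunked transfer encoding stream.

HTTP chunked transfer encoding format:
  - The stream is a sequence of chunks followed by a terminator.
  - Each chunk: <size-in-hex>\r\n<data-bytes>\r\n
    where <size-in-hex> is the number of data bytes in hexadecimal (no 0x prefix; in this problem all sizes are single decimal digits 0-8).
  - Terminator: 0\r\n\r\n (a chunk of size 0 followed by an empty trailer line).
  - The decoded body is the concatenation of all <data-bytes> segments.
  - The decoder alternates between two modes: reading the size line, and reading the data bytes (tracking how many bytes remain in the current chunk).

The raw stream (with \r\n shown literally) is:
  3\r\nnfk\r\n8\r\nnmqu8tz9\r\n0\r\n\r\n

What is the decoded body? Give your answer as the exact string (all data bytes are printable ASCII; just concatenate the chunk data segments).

Answer: nfknmqu8tz9

Derivation:
Chunk 1: stream[0..1]='3' size=0x3=3, data at stream[3..6]='nfk' -> body[0..3], body so far='nfk'
Chunk 2: stream[8..9]='8' size=0x8=8, data at stream[11..19]='nmqu8tz9' -> body[3..11], body so far='nfknmqu8tz9'
Chunk 3: stream[21..22]='0' size=0 (terminator). Final body='nfknmqu8tz9' (11 bytes)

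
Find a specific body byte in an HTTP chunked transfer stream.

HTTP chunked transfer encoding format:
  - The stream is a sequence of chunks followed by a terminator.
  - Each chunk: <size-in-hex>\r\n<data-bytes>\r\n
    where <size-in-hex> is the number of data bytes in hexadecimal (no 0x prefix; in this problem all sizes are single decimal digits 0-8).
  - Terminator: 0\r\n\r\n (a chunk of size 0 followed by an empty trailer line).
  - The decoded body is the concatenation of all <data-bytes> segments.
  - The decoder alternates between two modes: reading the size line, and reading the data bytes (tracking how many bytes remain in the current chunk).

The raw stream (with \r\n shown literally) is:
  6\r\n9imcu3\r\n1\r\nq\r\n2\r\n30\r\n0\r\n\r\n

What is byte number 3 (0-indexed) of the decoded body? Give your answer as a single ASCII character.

Answer: c

Derivation:
Chunk 1: stream[0..1]='6' size=0x6=6, data at stream[3..9]='9imcu3' -> body[0..6], body so far='9imcu3'
Chunk 2: stream[11..12]='1' size=0x1=1, data at stream[14..15]='q' -> body[6..7], body so far='9imcu3q'
Chunk 3: stream[17..18]='2' size=0x2=2, data at stream[20..22]='30' -> body[7..9], body so far='9imcu3q30'
Chunk 4: stream[24..25]='0' size=0 (terminator). Final body='9imcu3q30' (9 bytes)
Body byte 3 = 'c'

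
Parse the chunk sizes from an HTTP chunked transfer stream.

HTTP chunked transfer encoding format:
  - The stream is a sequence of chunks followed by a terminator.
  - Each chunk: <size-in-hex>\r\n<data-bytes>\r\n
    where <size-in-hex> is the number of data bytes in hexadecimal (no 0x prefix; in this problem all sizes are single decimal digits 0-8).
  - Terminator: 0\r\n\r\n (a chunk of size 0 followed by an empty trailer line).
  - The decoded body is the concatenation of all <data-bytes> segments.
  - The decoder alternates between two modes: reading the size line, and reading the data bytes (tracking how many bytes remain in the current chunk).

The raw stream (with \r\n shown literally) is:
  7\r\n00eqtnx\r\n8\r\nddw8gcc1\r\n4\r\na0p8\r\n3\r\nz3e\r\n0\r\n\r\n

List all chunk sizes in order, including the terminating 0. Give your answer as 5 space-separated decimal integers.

Chunk 1: stream[0..1]='7' size=0x7=7, data at stream[3..10]='00eqtnx' -> body[0..7], body so far='00eqtnx'
Chunk 2: stream[12..13]='8' size=0x8=8, data at stream[15..23]='ddw8gcc1' -> body[7..15], body so far='00eqtnxddw8gcc1'
Chunk 3: stream[25..26]='4' size=0x4=4, data at stream[28..32]='a0p8' -> body[15..19], body so far='00eqtnxddw8gcc1a0p8'
Chunk 4: stream[34..35]='3' size=0x3=3, data at stream[37..40]='z3e' -> body[19..22], body so far='00eqtnxddw8gcc1a0p8z3e'
Chunk 5: stream[42..43]='0' size=0 (terminator). Final body='00eqtnxddw8gcc1a0p8z3e' (22 bytes)

Answer: 7 8 4 3 0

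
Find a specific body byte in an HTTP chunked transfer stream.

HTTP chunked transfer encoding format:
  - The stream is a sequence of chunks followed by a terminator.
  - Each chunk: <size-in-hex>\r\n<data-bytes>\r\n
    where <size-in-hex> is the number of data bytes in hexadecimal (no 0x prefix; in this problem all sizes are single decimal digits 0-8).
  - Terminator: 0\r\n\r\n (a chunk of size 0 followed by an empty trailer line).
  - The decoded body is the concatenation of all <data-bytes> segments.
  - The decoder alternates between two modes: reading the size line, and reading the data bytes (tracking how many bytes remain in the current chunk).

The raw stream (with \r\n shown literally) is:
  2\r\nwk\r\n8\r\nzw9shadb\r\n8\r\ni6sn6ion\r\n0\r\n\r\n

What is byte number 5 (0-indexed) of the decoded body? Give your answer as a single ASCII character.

Chunk 1: stream[0..1]='2' size=0x2=2, data at stream[3..5]='wk' -> body[0..2], body so far='wk'
Chunk 2: stream[7..8]='8' size=0x8=8, data at stream[10..18]='zw9shadb' -> body[2..10], body so far='wkzw9shadb'
Chunk 3: stream[20..21]='8' size=0x8=8, data at stream[23..31]='i6sn6ion' -> body[10..18], body so far='wkzw9shadbi6sn6ion'
Chunk 4: stream[33..34]='0' size=0 (terminator). Final body='wkzw9shadbi6sn6ion' (18 bytes)
Body byte 5 = 's'

Answer: s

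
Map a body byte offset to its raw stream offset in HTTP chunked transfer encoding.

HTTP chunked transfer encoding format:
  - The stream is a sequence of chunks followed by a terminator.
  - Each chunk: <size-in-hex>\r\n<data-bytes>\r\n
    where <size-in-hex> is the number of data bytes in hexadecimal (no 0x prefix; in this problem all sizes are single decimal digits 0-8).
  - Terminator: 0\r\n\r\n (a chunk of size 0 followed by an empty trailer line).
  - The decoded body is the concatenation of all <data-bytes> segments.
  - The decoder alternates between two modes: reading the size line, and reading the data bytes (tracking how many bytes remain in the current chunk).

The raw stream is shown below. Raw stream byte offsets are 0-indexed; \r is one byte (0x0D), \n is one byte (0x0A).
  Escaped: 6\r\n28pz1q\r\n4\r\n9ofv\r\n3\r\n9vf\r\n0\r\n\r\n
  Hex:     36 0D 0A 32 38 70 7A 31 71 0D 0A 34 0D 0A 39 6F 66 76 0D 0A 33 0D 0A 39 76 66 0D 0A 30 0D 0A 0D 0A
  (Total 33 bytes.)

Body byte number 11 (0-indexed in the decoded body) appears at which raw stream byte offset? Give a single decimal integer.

Chunk 1: stream[0..1]='6' size=0x6=6, data at stream[3..9]='28pz1q' -> body[0..6], body so far='28pz1q'
Chunk 2: stream[11..12]='4' size=0x4=4, data at stream[14..18]='9ofv' -> body[6..10], body so far='28pz1q9ofv'
Chunk 3: stream[20..21]='3' size=0x3=3, data at stream[23..26]='9vf' -> body[10..13], body so far='28pz1q9ofv9vf'
Chunk 4: stream[28..29]='0' size=0 (terminator). Final body='28pz1q9ofv9vf' (13 bytes)
Body byte 11 at stream offset 24

Answer: 24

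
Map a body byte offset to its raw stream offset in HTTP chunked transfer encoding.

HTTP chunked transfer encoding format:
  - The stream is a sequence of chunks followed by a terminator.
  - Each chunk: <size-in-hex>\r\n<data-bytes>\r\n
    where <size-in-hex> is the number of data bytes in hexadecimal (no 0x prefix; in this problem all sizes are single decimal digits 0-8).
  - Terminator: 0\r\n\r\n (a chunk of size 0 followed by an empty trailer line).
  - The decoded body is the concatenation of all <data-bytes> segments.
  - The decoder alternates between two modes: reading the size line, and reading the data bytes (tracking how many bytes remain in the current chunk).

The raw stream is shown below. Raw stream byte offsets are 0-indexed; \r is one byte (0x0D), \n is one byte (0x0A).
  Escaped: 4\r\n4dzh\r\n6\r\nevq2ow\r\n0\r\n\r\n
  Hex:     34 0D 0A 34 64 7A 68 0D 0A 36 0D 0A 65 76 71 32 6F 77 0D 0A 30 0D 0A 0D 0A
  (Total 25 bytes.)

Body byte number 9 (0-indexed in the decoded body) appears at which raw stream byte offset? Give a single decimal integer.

Answer: 17

Derivation:
Chunk 1: stream[0..1]='4' size=0x4=4, data at stream[3..7]='4dzh' -> body[0..4], body so far='4dzh'
Chunk 2: stream[9..10]='6' size=0x6=6, data at stream[12..18]='evq2ow' -> body[4..10], body so far='4dzhevq2ow'
Chunk 3: stream[20..21]='0' size=0 (terminator). Final body='4dzhevq2ow' (10 bytes)
Body byte 9 at stream offset 17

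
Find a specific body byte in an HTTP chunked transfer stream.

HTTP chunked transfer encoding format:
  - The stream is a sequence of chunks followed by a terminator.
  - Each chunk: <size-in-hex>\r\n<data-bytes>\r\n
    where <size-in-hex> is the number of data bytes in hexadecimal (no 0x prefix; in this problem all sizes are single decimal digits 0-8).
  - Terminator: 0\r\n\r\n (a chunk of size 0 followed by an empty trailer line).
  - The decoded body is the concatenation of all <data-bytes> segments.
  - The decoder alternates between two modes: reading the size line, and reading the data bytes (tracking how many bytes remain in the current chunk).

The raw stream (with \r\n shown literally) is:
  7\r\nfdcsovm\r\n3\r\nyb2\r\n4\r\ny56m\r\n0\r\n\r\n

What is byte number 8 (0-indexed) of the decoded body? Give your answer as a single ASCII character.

Answer: b

Derivation:
Chunk 1: stream[0..1]='7' size=0x7=7, data at stream[3..10]='fdcsovm' -> body[0..7], body so far='fdcsovm'
Chunk 2: stream[12..13]='3' size=0x3=3, data at stream[15..18]='yb2' -> body[7..10], body so far='fdcsovmyb2'
Chunk 3: stream[20..21]='4' size=0x4=4, data at stream[23..27]='y56m' -> body[10..14], body so far='fdcsovmyb2y56m'
Chunk 4: stream[29..30]='0' size=0 (terminator). Final body='fdcsovmyb2y56m' (14 bytes)
Body byte 8 = 'b'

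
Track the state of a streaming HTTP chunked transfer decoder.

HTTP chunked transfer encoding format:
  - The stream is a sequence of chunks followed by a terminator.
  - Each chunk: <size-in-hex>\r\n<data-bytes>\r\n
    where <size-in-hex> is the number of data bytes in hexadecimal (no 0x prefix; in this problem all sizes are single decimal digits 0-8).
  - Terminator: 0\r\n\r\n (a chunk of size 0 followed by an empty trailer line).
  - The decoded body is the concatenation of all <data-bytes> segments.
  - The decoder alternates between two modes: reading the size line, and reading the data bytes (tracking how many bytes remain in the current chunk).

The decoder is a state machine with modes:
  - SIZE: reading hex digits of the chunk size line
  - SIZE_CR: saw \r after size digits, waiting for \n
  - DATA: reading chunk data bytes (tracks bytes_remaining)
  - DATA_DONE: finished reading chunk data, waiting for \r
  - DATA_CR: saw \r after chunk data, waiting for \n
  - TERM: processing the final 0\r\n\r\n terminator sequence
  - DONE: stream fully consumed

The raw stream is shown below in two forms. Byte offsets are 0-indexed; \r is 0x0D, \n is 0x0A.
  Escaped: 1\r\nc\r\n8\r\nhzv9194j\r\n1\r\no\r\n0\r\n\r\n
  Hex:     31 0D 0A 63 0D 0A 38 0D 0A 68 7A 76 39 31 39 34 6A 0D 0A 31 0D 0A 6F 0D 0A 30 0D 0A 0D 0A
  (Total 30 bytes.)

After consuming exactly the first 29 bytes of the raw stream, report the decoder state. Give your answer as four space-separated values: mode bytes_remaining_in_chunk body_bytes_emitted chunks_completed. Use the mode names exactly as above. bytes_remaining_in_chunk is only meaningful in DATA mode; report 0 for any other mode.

Byte 0 = '1': mode=SIZE remaining=0 emitted=0 chunks_done=0
Byte 1 = 0x0D: mode=SIZE_CR remaining=0 emitted=0 chunks_done=0
Byte 2 = 0x0A: mode=DATA remaining=1 emitted=0 chunks_done=0
Byte 3 = 'c': mode=DATA_DONE remaining=0 emitted=1 chunks_done=0
Byte 4 = 0x0D: mode=DATA_CR remaining=0 emitted=1 chunks_done=0
Byte 5 = 0x0A: mode=SIZE remaining=0 emitted=1 chunks_done=1
Byte 6 = '8': mode=SIZE remaining=0 emitted=1 chunks_done=1
Byte 7 = 0x0D: mode=SIZE_CR remaining=0 emitted=1 chunks_done=1
Byte 8 = 0x0A: mode=DATA remaining=8 emitted=1 chunks_done=1
Byte 9 = 'h': mode=DATA remaining=7 emitted=2 chunks_done=1
Byte 10 = 'z': mode=DATA remaining=6 emitted=3 chunks_done=1
Byte 11 = 'v': mode=DATA remaining=5 emitted=4 chunks_done=1
Byte 12 = '9': mode=DATA remaining=4 emitted=5 chunks_done=1
Byte 13 = '1': mode=DATA remaining=3 emitted=6 chunks_done=1
Byte 14 = '9': mode=DATA remaining=2 emitted=7 chunks_done=1
Byte 15 = '4': mode=DATA remaining=1 emitted=8 chunks_done=1
Byte 16 = 'j': mode=DATA_DONE remaining=0 emitted=9 chunks_done=1
Byte 17 = 0x0D: mode=DATA_CR remaining=0 emitted=9 chunks_done=1
Byte 18 = 0x0A: mode=SIZE remaining=0 emitted=9 chunks_done=2
Byte 19 = '1': mode=SIZE remaining=0 emitted=9 chunks_done=2
Byte 20 = 0x0D: mode=SIZE_CR remaining=0 emitted=9 chunks_done=2
Byte 21 = 0x0A: mode=DATA remaining=1 emitted=9 chunks_done=2
Byte 22 = 'o': mode=DATA_DONE remaining=0 emitted=10 chunks_done=2
Byte 23 = 0x0D: mode=DATA_CR remaining=0 emitted=10 chunks_done=2
Byte 24 = 0x0A: mode=SIZE remaining=0 emitted=10 chunks_done=3
Byte 25 = '0': mode=SIZE remaining=0 emitted=10 chunks_done=3
Byte 26 = 0x0D: mode=SIZE_CR remaining=0 emitted=10 chunks_done=3
Byte 27 = 0x0A: mode=TERM remaining=0 emitted=10 chunks_done=3
Byte 28 = 0x0D: mode=TERM remaining=0 emitted=10 chunks_done=3

Answer: TERM 0 10 3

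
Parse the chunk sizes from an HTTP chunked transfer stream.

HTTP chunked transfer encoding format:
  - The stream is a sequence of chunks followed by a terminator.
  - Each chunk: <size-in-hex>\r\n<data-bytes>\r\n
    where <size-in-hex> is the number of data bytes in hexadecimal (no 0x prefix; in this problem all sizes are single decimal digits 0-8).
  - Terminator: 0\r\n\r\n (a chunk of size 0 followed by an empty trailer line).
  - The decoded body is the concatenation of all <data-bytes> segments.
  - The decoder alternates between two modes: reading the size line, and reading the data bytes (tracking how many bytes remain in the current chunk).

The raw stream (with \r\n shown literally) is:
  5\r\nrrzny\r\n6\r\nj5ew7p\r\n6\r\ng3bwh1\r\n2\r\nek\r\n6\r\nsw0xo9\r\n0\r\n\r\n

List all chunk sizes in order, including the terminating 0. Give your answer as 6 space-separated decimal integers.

Answer: 5 6 6 2 6 0

Derivation:
Chunk 1: stream[0..1]='5' size=0x5=5, data at stream[3..8]='rrzny' -> body[0..5], body so far='rrzny'
Chunk 2: stream[10..11]='6' size=0x6=6, data at stream[13..19]='j5ew7p' -> body[5..11], body so far='rrznyj5ew7p'
Chunk 3: stream[21..22]='6' size=0x6=6, data at stream[24..30]='g3bwh1' -> body[11..17], body so far='rrznyj5ew7pg3bwh1'
Chunk 4: stream[32..33]='2' size=0x2=2, data at stream[35..37]='ek' -> body[17..19], body so far='rrznyj5ew7pg3bwh1ek'
Chunk 5: stream[39..40]='6' size=0x6=6, data at stream[42..48]='sw0xo9' -> body[19..25], body so far='rrznyj5ew7pg3bwh1eksw0xo9'
Chunk 6: stream[50..51]='0' size=0 (terminator). Final body='rrznyj5ew7pg3bwh1eksw0xo9' (25 bytes)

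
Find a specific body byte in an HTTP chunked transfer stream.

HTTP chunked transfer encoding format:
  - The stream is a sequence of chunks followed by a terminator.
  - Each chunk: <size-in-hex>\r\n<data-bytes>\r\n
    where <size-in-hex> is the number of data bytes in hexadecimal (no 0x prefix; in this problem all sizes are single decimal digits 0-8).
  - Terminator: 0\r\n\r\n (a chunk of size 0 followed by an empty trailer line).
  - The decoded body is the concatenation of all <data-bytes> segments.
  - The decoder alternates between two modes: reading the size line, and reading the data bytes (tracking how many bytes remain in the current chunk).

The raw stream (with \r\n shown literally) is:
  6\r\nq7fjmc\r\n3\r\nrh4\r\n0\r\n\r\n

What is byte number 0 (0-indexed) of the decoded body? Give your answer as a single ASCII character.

Answer: q

Derivation:
Chunk 1: stream[0..1]='6' size=0x6=6, data at stream[3..9]='q7fjmc' -> body[0..6], body so far='q7fjmc'
Chunk 2: stream[11..12]='3' size=0x3=3, data at stream[14..17]='rh4' -> body[6..9], body so far='q7fjmcrh4'
Chunk 3: stream[19..20]='0' size=0 (terminator). Final body='q7fjmcrh4' (9 bytes)
Body byte 0 = 'q'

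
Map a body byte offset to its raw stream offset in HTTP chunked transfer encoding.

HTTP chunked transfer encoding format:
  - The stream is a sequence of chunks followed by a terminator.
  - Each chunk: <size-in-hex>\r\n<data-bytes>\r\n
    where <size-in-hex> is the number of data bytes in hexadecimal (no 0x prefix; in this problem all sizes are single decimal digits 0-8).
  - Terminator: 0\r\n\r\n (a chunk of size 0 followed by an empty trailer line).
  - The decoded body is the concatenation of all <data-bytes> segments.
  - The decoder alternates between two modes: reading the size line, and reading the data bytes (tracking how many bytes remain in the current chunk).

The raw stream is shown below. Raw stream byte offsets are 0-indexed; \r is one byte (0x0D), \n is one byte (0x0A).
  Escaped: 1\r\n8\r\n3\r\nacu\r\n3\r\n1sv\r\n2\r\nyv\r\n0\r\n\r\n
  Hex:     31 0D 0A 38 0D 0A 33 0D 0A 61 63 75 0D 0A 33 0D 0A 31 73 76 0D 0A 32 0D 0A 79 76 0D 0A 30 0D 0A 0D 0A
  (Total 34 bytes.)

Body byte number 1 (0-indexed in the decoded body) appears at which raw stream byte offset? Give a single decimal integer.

Answer: 9

Derivation:
Chunk 1: stream[0..1]='1' size=0x1=1, data at stream[3..4]='8' -> body[0..1], body so far='8'
Chunk 2: stream[6..7]='3' size=0x3=3, data at stream[9..12]='acu' -> body[1..4], body so far='8acu'
Chunk 3: stream[14..15]='3' size=0x3=3, data at stream[17..20]='1sv' -> body[4..7], body so far='8acu1sv'
Chunk 4: stream[22..23]='2' size=0x2=2, data at stream[25..27]='yv' -> body[7..9], body so far='8acu1svyv'
Chunk 5: stream[29..30]='0' size=0 (terminator). Final body='8acu1svyv' (9 bytes)
Body byte 1 at stream offset 9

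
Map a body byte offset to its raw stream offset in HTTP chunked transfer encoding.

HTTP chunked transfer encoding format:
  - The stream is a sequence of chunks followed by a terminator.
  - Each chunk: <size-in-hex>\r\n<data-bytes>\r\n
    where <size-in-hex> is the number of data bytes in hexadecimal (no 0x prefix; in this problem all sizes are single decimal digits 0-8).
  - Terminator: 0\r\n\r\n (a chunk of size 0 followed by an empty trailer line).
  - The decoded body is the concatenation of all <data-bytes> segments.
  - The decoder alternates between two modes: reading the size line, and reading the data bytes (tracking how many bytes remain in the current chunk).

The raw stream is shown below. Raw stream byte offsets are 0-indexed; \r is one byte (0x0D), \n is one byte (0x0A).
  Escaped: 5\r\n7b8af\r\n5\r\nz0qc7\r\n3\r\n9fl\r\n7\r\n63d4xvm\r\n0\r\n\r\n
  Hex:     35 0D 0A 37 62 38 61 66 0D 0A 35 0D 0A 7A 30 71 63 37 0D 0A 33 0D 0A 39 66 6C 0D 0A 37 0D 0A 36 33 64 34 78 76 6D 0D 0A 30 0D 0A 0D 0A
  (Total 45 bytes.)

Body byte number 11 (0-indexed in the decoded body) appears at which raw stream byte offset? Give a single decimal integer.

Chunk 1: stream[0..1]='5' size=0x5=5, data at stream[3..8]='7b8af' -> body[0..5], body so far='7b8af'
Chunk 2: stream[10..11]='5' size=0x5=5, data at stream[13..18]='z0qc7' -> body[5..10], body so far='7b8afz0qc7'
Chunk 3: stream[20..21]='3' size=0x3=3, data at stream[23..26]='9fl' -> body[10..13], body so far='7b8afz0qc79fl'
Chunk 4: stream[28..29]='7' size=0x7=7, data at stream[31..38]='63d4xvm' -> body[13..20], body so far='7b8afz0qc79fl63d4xvm'
Chunk 5: stream[40..41]='0' size=0 (terminator). Final body='7b8afz0qc79fl63d4xvm' (20 bytes)
Body byte 11 at stream offset 24

Answer: 24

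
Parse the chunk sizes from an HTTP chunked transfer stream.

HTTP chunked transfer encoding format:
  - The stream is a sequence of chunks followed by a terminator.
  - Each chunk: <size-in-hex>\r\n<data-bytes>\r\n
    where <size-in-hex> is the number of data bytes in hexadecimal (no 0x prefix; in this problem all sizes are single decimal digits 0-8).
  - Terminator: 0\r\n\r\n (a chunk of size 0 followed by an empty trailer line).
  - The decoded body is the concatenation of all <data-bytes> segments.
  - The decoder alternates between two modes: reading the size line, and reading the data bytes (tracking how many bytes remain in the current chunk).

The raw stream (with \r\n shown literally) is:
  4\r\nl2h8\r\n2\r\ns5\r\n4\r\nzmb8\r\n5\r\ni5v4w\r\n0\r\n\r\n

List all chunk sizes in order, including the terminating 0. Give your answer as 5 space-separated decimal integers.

Chunk 1: stream[0..1]='4' size=0x4=4, data at stream[3..7]='l2h8' -> body[0..4], body so far='l2h8'
Chunk 2: stream[9..10]='2' size=0x2=2, data at stream[12..14]='s5' -> body[4..6], body so far='l2h8s5'
Chunk 3: stream[16..17]='4' size=0x4=4, data at stream[19..23]='zmb8' -> body[6..10], body so far='l2h8s5zmb8'
Chunk 4: stream[25..26]='5' size=0x5=5, data at stream[28..33]='i5v4w' -> body[10..15], body so far='l2h8s5zmb8i5v4w'
Chunk 5: stream[35..36]='0' size=0 (terminator). Final body='l2h8s5zmb8i5v4w' (15 bytes)

Answer: 4 2 4 5 0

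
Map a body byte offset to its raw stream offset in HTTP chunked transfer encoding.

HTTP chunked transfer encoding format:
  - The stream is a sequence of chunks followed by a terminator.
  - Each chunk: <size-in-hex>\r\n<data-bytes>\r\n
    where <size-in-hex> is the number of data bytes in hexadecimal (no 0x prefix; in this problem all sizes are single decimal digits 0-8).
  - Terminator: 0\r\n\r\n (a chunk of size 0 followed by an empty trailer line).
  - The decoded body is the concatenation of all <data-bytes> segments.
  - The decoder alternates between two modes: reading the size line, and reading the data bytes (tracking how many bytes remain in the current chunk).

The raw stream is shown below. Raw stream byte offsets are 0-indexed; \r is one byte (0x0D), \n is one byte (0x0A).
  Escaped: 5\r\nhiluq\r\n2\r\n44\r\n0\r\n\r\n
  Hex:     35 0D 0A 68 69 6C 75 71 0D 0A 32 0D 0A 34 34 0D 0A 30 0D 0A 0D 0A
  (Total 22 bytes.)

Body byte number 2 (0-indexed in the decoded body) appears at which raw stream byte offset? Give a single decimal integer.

Answer: 5

Derivation:
Chunk 1: stream[0..1]='5' size=0x5=5, data at stream[3..8]='hiluq' -> body[0..5], body so far='hiluq'
Chunk 2: stream[10..11]='2' size=0x2=2, data at stream[13..15]='44' -> body[5..7], body so far='hiluq44'
Chunk 3: stream[17..18]='0' size=0 (terminator). Final body='hiluq44' (7 bytes)
Body byte 2 at stream offset 5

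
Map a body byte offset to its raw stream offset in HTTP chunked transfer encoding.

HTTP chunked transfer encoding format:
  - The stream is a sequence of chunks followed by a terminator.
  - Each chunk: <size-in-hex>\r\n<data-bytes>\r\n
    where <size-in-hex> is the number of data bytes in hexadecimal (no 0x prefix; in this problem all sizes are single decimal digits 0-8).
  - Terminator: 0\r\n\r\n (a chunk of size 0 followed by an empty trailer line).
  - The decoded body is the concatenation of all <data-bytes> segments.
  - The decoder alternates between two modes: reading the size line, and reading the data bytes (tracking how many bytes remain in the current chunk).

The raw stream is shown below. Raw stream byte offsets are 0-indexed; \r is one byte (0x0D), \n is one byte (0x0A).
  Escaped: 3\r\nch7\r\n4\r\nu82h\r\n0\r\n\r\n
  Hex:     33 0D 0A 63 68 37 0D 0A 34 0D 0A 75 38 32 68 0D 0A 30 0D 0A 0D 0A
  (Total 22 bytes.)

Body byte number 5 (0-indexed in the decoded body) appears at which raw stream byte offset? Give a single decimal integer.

Answer: 13

Derivation:
Chunk 1: stream[0..1]='3' size=0x3=3, data at stream[3..6]='ch7' -> body[0..3], body so far='ch7'
Chunk 2: stream[8..9]='4' size=0x4=4, data at stream[11..15]='u82h' -> body[3..7], body so far='ch7u82h'
Chunk 3: stream[17..18]='0' size=0 (terminator). Final body='ch7u82h' (7 bytes)
Body byte 5 at stream offset 13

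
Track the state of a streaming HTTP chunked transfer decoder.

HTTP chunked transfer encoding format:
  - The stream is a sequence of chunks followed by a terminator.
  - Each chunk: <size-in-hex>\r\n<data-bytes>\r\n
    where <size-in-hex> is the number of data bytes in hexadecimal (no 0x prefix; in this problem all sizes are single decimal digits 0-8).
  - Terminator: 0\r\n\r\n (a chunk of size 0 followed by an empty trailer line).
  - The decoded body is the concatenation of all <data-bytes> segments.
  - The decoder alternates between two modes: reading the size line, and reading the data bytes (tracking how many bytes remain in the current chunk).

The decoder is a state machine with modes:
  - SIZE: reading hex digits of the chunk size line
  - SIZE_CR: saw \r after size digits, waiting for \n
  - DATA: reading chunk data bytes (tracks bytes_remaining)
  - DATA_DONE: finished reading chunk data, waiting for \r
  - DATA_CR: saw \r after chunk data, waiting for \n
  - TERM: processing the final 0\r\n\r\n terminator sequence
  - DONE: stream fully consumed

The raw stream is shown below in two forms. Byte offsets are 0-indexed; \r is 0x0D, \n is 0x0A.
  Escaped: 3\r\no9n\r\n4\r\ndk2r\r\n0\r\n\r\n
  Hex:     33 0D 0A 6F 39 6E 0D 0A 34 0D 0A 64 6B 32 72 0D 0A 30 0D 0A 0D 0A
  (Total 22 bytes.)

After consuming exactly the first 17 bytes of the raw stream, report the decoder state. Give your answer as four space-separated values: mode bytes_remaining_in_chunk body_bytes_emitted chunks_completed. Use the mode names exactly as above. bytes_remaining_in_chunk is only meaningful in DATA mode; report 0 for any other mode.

Byte 0 = '3': mode=SIZE remaining=0 emitted=0 chunks_done=0
Byte 1 = 0x0D: mode=SIZE_CR remaining=0 emitted=0 chunks_done=0
Byte 2 = 0x0A: mode=DATA remaining=3 emitted=0 chunks_done=0
Byte 3 = 'o': mode=DATA remaining=2 emitted=1 chunks_done=0
Byte 4 = '9': mode=DATA remaining=1 emitted=2 chunks_done=0
Byte 5 = 'n': mode=DATA_DONE remaining=0 emitted=3 chunks_done=0
Byte 6 = 0x0D: mode=DATA_CR remaining=0 emitted=3 chunks_done=0
Byte 7 = 0x0A: mode=SIZE remaining=0 emitted=3 chunks_done=1
Byte 8 = '4': mode=SIZE remaining=0 emitted=3 chunks_done=1
Byte 9 = 0x0D: mode=SIZE_CR remaining=0 emitted=3 chunks_done=1
Byte 10 = 0x0A: mode=DATA remaining=4 emitted=3 chunks_done=1
Byte 11 = 'd': mode=DATA remaining=3 emitted=4 chunks_done=1
Byte 12 = 'k': mode=DATA remaining=2 emitted=5 chunks_done=1
Byte 13 = '2': mode=DATA remaining=1 emitted=6 chunks_done=1
Byte 14 = 'r': mode=DATA_DONE remaining=0 emitted=7 chunks_done=1
Byte 15 = 0x0D: mode=DATA_CR remaining=0 emitted=7 chunks_done=1
Byte 16 = 0x0A: mode=SIZE remaining=0 emitted=7 chunks_done=2

Answer: SIZE 0 7 2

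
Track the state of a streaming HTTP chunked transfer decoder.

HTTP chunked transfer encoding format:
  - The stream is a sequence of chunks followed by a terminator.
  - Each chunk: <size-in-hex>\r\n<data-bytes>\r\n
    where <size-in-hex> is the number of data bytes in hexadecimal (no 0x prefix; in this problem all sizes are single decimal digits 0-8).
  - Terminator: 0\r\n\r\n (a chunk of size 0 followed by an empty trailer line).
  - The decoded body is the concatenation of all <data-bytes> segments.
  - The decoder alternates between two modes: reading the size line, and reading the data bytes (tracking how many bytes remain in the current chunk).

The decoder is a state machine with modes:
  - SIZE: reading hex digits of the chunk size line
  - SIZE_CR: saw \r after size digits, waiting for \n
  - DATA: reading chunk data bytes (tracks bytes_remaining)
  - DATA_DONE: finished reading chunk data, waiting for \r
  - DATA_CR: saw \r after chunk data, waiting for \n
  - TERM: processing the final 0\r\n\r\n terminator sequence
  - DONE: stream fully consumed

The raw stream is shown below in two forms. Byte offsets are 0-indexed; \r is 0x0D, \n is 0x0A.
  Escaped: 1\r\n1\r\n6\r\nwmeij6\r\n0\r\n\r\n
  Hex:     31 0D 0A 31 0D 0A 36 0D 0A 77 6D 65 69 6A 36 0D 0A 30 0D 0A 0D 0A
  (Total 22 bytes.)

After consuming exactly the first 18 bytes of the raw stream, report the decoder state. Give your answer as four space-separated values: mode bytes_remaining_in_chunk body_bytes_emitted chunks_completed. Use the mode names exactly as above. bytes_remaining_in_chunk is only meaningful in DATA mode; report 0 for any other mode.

Answer: SIZE 0 7 2

Derivation:
Byte 0 = '1': mode=SIZE remaining=0 emitted=0 chunks_done=0
Byte 1 = 0x0D: mode=SIZE_CR remaining=0 emitted=0 chunks_done=0
Byte 2 = 0x0A: mode=DATA remaining=1 emitted=0 chunks_done=0
Byte 3 = '1': mode=DATA_DONE remaining=0 emitted=1 chunks_done=0
Byte 4 = 0x0D: mode=DATA_CR remaining=0 emitted=1 chunks_done=0
Byte 5 = 0x0A: mode=SIZE remaining=0 emitted=1 chunks_done=1
Byte 6 = '6': mode=SIZE remaining=0 emitted=1 chunks_done=1
Byte 7 = 0x0D: mode=SIZE_CR remaining=0 emitted=1 chunks_done=1
Byte 8 = 0x0A: mode=DATA remaining=6 emitted=1 chunks_done=1
Byte 9 = 'w': mode=DATA remaining=5 emitted=2 chunks_done=1
Byte 10 = 'm': mode=DATA remaining=4 emitted=3 chunks_done=1
Byte 11 = 'e': mode=DATA remaining=3 emitted=4 chunks_done=1
Byte 12 = 'i': mode=DATA remaining=2 emitted=5 chunks_done=1
Byte 13 = 'j': mode=DATA remaining=1 emitted=6 chunks_done=1
Byte 14 = '6': mode=DATA_DONE remaining=0 emitted=7 chunks_done=1
Byte 15 = 0x0D: mode=DATA_CR remaining=0 emitted=7 chunks_done=1
Byte 16 = 0x0A: mode=SIZE remaining=0 emitted=7 chunks_done=2
Byte 17 = '0': mode=SIZE remaining=0 emitted=7 chunks_done=2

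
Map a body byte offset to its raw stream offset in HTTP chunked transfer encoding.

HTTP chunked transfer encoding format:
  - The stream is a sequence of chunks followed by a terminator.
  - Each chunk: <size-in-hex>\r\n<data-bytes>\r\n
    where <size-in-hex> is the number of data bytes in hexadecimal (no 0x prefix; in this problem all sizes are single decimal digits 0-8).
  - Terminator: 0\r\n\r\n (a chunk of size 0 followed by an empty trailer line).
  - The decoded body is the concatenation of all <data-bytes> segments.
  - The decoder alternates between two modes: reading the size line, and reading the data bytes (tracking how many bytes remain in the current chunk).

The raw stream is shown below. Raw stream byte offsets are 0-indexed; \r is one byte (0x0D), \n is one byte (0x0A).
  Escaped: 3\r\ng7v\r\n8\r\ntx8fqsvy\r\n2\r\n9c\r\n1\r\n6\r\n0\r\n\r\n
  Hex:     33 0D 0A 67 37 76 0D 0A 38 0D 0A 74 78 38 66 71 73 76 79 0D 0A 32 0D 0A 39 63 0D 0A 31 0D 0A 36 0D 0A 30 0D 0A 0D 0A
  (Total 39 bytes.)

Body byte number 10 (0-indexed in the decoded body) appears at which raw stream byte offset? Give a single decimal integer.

Answer: 18

Derivation:
Chunk 1: stream[0..1]='3' size=0x3=3, data at stream[3..6]='g7v' -> body[0..3], body so far='g7v'
Chunk 2: stream[8..9]='8' size=0x8=8, data at stream[11..19]='tx8fqsvy' -> body[3..11], body so far='g7vtx8fqsvy'
Chunk 3: stream[21..22]='2' size=0x2=2, data at stream[24..26]='9c' -> body[11..13], body so far='g7vtx8fqsvy9c'
Chunk 4: stream[28..29]='1' size=0x1=1, data at stream[31..32]='6' -> body[13..14], body so far='g7vtx8fqsvy9c6'
Chunk 5: stream[34..35]='0' size=0 (terminator). Final body='g7vtx8fqsvy9c6' (14 bytes)
Body byte 10 at stream offset 18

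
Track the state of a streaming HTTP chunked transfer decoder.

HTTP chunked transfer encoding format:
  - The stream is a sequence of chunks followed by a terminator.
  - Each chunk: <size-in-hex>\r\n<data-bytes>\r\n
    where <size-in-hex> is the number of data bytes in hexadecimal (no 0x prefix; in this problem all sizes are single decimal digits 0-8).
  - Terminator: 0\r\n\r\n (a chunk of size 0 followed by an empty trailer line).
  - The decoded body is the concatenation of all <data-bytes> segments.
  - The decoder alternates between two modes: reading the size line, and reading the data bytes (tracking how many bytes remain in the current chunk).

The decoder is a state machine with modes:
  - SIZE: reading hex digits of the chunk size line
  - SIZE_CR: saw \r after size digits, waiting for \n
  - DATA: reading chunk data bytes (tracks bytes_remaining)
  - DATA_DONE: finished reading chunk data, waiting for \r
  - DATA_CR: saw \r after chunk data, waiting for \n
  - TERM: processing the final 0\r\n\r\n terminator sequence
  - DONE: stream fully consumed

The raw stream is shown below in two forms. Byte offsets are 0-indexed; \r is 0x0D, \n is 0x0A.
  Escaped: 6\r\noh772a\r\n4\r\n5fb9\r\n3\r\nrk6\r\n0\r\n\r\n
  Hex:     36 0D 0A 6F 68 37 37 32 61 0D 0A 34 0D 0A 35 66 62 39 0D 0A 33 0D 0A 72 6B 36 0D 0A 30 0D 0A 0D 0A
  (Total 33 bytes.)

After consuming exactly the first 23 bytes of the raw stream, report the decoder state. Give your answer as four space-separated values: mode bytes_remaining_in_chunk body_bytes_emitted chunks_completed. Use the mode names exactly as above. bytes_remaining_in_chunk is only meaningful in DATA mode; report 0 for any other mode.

Byte 0 = '6': mode=SIZE remaining=0 emitted=0 chunks_done=0
Byte 1 = 0x0D: mode=SIZE_CR remaining=0 emitted=0 chunks_done=0
Byte 2 = 0x0A: mode=DATA remaining=6 emitted=0 chunks_done=0
Byte 3 = 'o': mode=DATA remaining=5 emitted=1 chunks_done=0
Byte 4 = 'h': mode=DATA remaining=4 emitted=2 chunks_done=0
Byte 5 = '7': mode=DATA remaining=3 emitted=3 chunks_done=0
Byte 6 = '7': mode=DATA remaining=2 emitted=4 chunks_done=0
Byte 7 = '2': mode=DATA remaining=1 emitted=5 chunks_done=0
Byte 8 = 'a': mode=DATA_DONE remaining=0 emitted=6 chunks_done=0
Byte 9 = 0x0D: mode=DATA_CR remaining=0 emitted=6 chunks_done=0
Byte 10 = 0x0A: mode=SIZE remaining=0 emitted=6 chunks_done=1
Byte 11 = '4': mode=SIZE remaining=0 emitted=6 chunks_done=1
Byte 12 = 0x0D: mode=SIZE_CR remaining=0 emitted=6 chunks_done=1
Byte 13 = 0x0A: mode=DATA remaining=4 emitted=6 chunks_done=1
Byte 14 = '5': mode=DATA remaining=3 emitted=7 chunks_done=1
Byte 15 = 'f': mode=DATA remaining=2 emitted=8 chunks_done=1
Byte 16 = 'b': mode=DATA remaining=1 emitted=9 chunks_done=1
Byte 17 = '9': mode=DATA_DONE remaining=0 emitted=10 chunks_done=1
Byte 18 = 0x0D: mode=DATA_CR remaining=0 emitted=10 chunks_done=1
Byte 19 = 0x0A: mode=SIZE remaining=0 emitted=10 chunks_done=2
Byte 20 = '3': mode=SIZE remaining=0 emitted=10 chunks_done=2
Byte 21 = 0x0D: mode=SIZE_CR remaining=0 emitted=10 chunks_done=2
Byte 22 = 0x0A: mode=DATA remaining=3 emitted=10 chunks_done=2

Answer: DATA 3 10 2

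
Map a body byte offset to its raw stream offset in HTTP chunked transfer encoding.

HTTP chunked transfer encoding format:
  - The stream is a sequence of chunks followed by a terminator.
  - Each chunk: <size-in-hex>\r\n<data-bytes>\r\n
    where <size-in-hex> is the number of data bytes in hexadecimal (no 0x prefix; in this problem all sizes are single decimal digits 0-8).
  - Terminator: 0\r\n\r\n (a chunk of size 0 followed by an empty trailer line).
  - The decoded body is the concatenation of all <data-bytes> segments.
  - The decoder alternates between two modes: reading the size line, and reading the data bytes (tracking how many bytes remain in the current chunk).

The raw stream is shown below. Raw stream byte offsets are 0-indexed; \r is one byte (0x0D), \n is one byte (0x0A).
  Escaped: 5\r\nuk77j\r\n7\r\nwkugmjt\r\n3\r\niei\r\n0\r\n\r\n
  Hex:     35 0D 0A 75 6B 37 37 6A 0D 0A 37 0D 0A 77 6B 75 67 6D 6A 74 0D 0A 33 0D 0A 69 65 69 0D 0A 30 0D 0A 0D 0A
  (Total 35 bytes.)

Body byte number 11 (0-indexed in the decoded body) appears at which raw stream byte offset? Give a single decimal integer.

Answer: 19

Derivation:
Chunk 1: stream[0..1]='5' size=0x5=5, data at stream[3..8]='uk77j' -> body[0..5], body so far='uk77j'
Chunk 2: stream[10..11]='7' size=0x7=7, data at stream[13..20]='wkugmjt' -> body[5..12], body so far='uk77jwkugmjt'
Chunk 3: stream[22..23]='3' size=0x3=3, data at stream[25..28]='iei' -> body[12..15], body so far='uk77jwkugmjtiei'
Chunk 4: stream[30..31]='0' size=0 (terminator). Final body='uk77jwkugmjtiei' (15 bytes)
Body byte 11 at stream offset 19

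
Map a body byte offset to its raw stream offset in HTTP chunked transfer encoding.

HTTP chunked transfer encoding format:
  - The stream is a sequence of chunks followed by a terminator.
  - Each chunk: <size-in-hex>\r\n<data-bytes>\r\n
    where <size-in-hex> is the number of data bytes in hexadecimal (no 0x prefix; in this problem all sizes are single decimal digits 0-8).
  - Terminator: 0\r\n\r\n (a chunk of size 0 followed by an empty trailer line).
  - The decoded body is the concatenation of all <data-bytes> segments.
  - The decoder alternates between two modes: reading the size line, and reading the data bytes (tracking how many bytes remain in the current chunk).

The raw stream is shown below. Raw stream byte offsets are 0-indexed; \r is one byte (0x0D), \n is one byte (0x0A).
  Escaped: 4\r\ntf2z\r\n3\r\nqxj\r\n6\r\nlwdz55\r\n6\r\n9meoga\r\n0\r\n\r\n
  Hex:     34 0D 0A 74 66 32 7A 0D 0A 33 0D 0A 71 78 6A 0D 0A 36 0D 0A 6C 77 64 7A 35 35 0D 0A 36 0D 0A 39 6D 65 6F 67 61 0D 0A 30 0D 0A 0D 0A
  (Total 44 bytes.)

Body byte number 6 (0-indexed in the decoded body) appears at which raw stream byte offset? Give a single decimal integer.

Chunk 1: stream[0..1]='4' size=0x4=4, data at stream[3..7]='tf2z' -> body[0..4], body so far='tf2z'
Chunk 2: stream[9..10]='3' size=0x3=3, data at stream[12..15]='qxj' -> body[4..7], body so far='tf2zqxj'
Chunk 3: stream[17..18]='6' size=0x6=6, data at stream[20..26]='lwdz55' -> body[7..13], body so far='tf2zqxjlwdz55'
Chunk 4: stream[28..29]='6' size=0x6=6, data at stream[31..37]='9meoga' -> body[13..19], body so far='tf2zqxjlwdz559meoga'
Chunk 5: stream[39..40]='0' size=0 (terminator). Final body='tf2zqxjlwdz559meoga' (19 bytes)
Body byte 6 at stream offset 14

Answer: 14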